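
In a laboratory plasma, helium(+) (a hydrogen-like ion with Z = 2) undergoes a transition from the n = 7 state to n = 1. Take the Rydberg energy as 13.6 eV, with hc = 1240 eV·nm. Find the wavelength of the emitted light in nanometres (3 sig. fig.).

For Z = 2 the level energies scale as Z², so the effective Rydberg energy is 13.6 × 4 = 54.40 eV.
ΔE = 54.40 × (1/1² − 1/7²) = 54.40 × 0.9796 = 53.29 eV.
λ = hc/ΔE = 1240 / 53.29 = 23.3 nm.

23.3 nm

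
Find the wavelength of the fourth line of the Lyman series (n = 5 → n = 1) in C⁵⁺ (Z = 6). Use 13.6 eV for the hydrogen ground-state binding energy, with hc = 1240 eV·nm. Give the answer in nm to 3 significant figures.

The Lyman series terminates on n_f = 1; the fourth line has n_i = 1+4 = 5.
ΔE = 489.6 × (1/1² − 1/5²) = 470.0 eV.
λ = 1240 / 470.0 = 2.64 nm.

2.64 nm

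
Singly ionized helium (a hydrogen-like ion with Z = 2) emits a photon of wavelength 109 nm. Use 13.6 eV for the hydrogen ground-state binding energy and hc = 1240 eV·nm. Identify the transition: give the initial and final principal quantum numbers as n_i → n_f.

n_i = 5, n_f = 2

The photon energy is ΔE = hc/λ = 1240 / 109 = 11.38 eV.
With Z = 2, ΔE = 54.40 × (1/n_f² − 1/n_i²), so 1/n_f² − 1/n_i² = 0.2091.
Trying n_f = 2 gives 1/n_i² = 0.04088, i.e. n_i ≈ 5; this pair matches.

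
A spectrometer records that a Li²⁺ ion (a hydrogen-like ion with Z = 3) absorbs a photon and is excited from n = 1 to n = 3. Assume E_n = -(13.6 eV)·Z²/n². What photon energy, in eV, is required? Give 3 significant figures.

109 eV

The Bohr energies scale as Z², so for Z = 3: E_n = −122.4/n² eV.
E_3 = −122.4/9 = −13.60 eV and E_1 = −122.4/1 = −122.4 eV.
The photon energy is |E_3 − E_1| = 109 eV.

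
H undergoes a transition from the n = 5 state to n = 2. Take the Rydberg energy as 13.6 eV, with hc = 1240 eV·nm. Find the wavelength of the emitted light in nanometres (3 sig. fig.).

434 nm

ΔE = 13.60 × (1/2² − 1/5²) = 13.60 × 0.2100 = 2.856 eV.
λ = hc/ΔE = 1240 / 2.856 = 434 nm.
This line belongs to the Balmer series.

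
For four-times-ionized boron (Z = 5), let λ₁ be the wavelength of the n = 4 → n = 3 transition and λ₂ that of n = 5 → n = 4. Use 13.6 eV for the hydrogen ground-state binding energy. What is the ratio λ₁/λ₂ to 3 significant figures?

0.463

λ ∝ 1/ΔE ∝ 1/(1/n_f² − 1/n_i²), and the Z² and hc factors cancel in the ratio.
λ₁/λ₂ = (1/4² − 1/5²)/(1/3² − 1/4²) = 0.02250/0.04861 = 0.463.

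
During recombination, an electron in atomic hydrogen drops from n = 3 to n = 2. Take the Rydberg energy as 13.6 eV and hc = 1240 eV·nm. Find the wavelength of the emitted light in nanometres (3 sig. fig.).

ΔE = 13.60 × (1/2² − 1/3²) = 13.60 × 0.1389 = 1.889 eV.
λ = hc/ΔE = 1240 / 1.889 = 656 nm.

656 nm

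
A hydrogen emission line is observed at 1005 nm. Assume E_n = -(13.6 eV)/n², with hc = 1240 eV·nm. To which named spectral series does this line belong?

Paschen

ΔE = 1240/1005 = 1.234 eV.
This matches 13.6 × (1/3² − 1/7²), so n_f = 3: the Paschen series.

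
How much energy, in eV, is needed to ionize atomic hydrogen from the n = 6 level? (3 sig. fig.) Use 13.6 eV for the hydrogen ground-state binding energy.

E_6 = −13.60/36 = −0.378 eV, so ionization (to E = 0) requires 0.378 eV.

0.378 eV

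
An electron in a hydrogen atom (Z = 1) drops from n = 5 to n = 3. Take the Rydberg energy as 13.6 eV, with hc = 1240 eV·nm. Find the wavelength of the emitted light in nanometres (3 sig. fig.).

1280 nm

ΔE = 13.60 × (1/3² − 1/5²) = 13.60 × 0.07111 = 0.9671 eV.
λ = hc/ΔE = 1240 / 0.9671 = 1280 nm.
This line belongs to the Paschen series.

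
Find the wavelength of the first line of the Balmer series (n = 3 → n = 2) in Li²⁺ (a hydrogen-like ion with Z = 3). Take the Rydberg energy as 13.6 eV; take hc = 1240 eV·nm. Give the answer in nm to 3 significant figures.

The Balmer series terminates on n_f = 2; the first line has n_i = 2+1 = 3.
ΔE = 122.4 × (1/2² − 1/3²) = 17.00 eV.
λ = 1240 / 17.00 = 72.9 nm.

72.9 nm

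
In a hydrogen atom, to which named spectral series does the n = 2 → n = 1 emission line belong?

The series is set by the lower level: n_f = 1 is the Lyman series.

Lyman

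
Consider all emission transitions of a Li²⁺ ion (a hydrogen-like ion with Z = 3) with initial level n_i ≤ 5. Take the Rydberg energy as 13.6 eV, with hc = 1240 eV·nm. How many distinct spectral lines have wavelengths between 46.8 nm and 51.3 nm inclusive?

Enumerate all n_i → n_f pairs with 1 ≤ n_f < n_i ≤ 5 and compute λ = 1240 / [13.6·9·(1/n_f² − 1/n_i²)].
Lines falling in [46.8, 51.3] nm: 5→2 (48.24 nm).

1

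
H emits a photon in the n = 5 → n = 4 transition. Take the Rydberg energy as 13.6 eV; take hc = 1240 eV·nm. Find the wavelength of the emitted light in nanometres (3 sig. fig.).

ΔE = 13.60 × (1/4² − 1/5²) = 13.60 × 0.02250 = 0.3060 eV.
λ = hc/ΔE = 1240 / 0.3060 = 4050 nm.

4050 nm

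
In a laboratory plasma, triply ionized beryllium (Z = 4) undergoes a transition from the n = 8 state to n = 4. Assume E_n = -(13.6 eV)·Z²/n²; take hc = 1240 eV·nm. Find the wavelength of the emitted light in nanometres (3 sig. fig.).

For Z = 4 the level energies scale as Z², so the effective Rydberg energy is 13.6 × 16 = 217.6 eV.
ΔE = 217.6 × (1/4² − 1/8²) = 217.6 × 0.04688 = 10.20 eV.
λ = hc/ΔE = 1240 / 10.20 = 122 nm.

122 nm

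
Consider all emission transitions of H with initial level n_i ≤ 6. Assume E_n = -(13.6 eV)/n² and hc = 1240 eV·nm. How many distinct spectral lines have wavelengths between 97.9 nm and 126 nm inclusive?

Enumerate all n_i → n_f pairs with 1 ≤ n_f < n_i ≤ 6 and compute λ = 1240 / [13.6·1·(1/n_f² − 1/n_i²)].
Lines falling in [97.9, 126] nm: 3→1 (102.6 nm), 2→1 (121.6 nm).

2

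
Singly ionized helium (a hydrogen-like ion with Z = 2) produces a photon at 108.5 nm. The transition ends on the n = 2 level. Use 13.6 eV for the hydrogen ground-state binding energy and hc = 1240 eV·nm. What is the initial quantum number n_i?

The photon energy is ΔE = hc/λ = 1240 / 108.5 = 11.43 eV.
With Z = 2, ΔE = 54.40 × (1/n_f² − 1/n_i²), so 1/n_f² − 1/n_i² = 0.2101.
With n_f = 2: 1/n_i² = 1/4 − 0.2101 = 0.03992, so n_i ≈ 5.01.

n_i = 5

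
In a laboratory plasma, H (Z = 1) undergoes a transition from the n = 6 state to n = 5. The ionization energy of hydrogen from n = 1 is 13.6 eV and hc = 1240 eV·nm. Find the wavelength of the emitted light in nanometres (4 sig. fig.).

ΔE = 13.60 × (1/5² − 1/6²) = 13.60 × 0.01222 = 0.1662 eV.
λ = hc/ΔE = 1240 / 0.1662 = 7460 nm.
This line belongs to the Pfund series.

7460 nm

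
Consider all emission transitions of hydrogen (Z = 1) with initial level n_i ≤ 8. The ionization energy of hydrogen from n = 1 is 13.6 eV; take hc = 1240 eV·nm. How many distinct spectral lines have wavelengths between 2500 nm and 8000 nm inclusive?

6

Enumerate all n_i → n_f pairs with 1 ≤ n_f < n_i ≤ 8 and compute λ = 1240 / [13.6·1·(1/n_f² − 1/n_i²)].
Lines falling in [2500, 8000] nm: 6→4 (2626 nm), 8→5 (3741 nm), 5→4 (4052 nm), 7→5 (4654 nm), 6→5 (7460 nm), 8→6 (7503 nm).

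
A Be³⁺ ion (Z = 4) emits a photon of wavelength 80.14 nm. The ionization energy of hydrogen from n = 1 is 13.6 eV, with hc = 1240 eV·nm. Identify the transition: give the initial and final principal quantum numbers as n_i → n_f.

n_i = 5, n_f = 3

The photon energy is ΔE = hc/λ = 1240 / 80.14 = 15.47 eV.
With Z = 4, ΔE = 217.6 × (1/n_f² − 1/n_i²), so 1/n_f² − 1/n_i² = 0.07111.
Trying n_f = 3 gives 1/n_i² = 0.04000, i.e. n_i ≈ 5; this pair matches.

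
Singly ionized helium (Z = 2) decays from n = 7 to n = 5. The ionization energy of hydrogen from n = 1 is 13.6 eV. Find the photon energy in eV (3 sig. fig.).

1.07 eV

The Bohr energies scale as Z², so for Z = 2: E_n = −54.40/n² eV.
E_7 = −54.40/49 = −1.110 eV and E_5 = −54.40/25 = −2.176 eV.
The photon energy is |E_7 − E_5| = 1.07 eV.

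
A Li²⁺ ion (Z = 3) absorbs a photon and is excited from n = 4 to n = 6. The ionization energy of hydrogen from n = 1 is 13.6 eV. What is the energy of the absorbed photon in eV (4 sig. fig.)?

4.250 eV

The Bohr energies scale as Z², so for Z = 3: E_n = −122.4/n² eV.
E_6 = −122.4/36 = −3.400 eV and E_4 = −122.4/16 = −7.650 eV.
The photon energy is |E_6 − E_4| = 4.250 eV.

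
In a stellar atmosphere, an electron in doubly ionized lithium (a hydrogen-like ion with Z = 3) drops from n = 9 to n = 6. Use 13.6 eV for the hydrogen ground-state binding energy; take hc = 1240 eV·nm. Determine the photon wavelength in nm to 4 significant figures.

656.5 nm

For Z = 3 the level energies scale as Z², so the effective Rydberg energy is 13.6 × 9 = 122.4 eV.
ΔE = 122.4 × (1/6² − 1/9²) = 122.4 × 0.01543 = 1.889 eV.
λ = hc/ΔE = 1240 / 1.889 = 656.5 nm.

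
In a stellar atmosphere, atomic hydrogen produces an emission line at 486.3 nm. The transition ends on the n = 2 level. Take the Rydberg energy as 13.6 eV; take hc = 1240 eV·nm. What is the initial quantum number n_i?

n_i = 4

The photon energy is ΔE = hc/λ = 1240 / 486.3 = 2.550 eV.
With Z = 1, ΔE = 13.60 × (1/n_f² − 1/n_i²), so 1/n_f² − 1/n_i² = 0.1875.
With n_f = 2: 1/n_i² = 1/4 − 0.1875 = 0.06251, so n_i ≈ 4.00.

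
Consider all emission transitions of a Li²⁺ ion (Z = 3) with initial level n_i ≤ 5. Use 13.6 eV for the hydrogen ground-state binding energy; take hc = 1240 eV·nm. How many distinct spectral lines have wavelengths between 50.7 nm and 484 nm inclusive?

5

Enumerate all n_i → n_f pairs with 1 ≤ n_f < n_i ≤ 5 and compute λ = 1240 / [13.6·9·(1/n_f² − 1/n_i²)].
Lines falling in [50.7, 484] nm: 4→2 (54.03 nm), 3→2 (72.94 nm), 5→3 (142.5 nm), 4→3 (208.4 nm), 5→4 (450.3 nm).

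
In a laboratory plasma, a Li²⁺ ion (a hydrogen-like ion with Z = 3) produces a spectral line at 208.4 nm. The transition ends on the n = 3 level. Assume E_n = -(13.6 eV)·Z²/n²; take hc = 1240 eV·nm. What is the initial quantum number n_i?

n_i = 4

The photon energy is ΔE = hc/λ = 1240 / 208.4 = 5.950 eV.
With Z = 3, ΔE = 122.4 × (1/n_f² − 1/n_i²), so 1/n_f² − 1/n_i² = 0.04861.
With n_f = 3: 1/n_i² = 1/9 − 0.04861 = 0.06250, so n_i ≈ 4.00.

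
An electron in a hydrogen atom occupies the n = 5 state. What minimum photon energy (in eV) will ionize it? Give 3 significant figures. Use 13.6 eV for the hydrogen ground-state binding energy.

E_5 = −13.60/25 = −0.544 eV, so ionization (to E = 0) requires 0.544 eV.

0.544 eV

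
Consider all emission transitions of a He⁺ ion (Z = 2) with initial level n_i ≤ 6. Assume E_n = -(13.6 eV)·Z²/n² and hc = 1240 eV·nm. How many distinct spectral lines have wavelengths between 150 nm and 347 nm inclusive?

3

Enumerate all n_i → n_f pairs with 1 ≤ n_f < n_i ≤ 6 and compute λ = 1240 / [13.6·4·(1/n_f² − 1/n_i²)].
Lines falling in [150, 347] nm: 3→2 (164.1 nm), 6→3 (273.5 nm), 5→3 (320.5 nm).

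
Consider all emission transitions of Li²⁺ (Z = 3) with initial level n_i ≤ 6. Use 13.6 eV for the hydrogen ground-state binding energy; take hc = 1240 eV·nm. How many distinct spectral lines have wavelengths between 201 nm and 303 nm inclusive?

2

Enumerate all n_i → n_f pairs with 1 ≤ n_f < n_i ≤ 6 and compute λ = 1240 / [13.6·9·(1/n_f² − 1/n_i²)].
Lines falling in [201, 303] nm: 4→3 (208.4 nm), 6→4 (291.8 nm).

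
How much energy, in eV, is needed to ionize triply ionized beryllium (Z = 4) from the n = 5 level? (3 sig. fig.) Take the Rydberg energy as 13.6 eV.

8.70 eV

E_n = −13.6 Z²/n² = −217.6/n² eV for Z = 4.
E_5 = −217.6/25 = −8.70 eV, so ionization (to E = 0) requires 8.70 eV.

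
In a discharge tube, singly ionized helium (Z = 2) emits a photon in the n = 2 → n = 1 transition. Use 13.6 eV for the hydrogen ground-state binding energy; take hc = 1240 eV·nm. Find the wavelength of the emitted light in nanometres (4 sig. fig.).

30.39 nm

For Z = 2 the level energies scale as Z², so the effective Rydberg energy is 13.6 × 4 = 54.40 eV.
ΔE = 54.40 × (1/1² − 1/2²) = 54.40 × 0.7500 = 40.80 eV.
λ = hc/ΔE = 1240 / 40.80 = 30.39 nm.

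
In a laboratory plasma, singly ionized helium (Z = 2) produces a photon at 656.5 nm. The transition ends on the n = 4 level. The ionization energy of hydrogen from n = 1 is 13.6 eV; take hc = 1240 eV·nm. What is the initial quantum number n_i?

n_i = 6

The photon energy is ΔE = hc/λ = 1240 / 656.5 = 1.889 eV.
With Z = 2, ΔE = 54.40 × (1/n_f² − 1/n_i²), so 1/n_f² − 1/n_i² = 0.03472.
With n_f = 4: 1/n_i² = 1/16 − 0.03472 = 0.02778, so n_i ≈ 6.00.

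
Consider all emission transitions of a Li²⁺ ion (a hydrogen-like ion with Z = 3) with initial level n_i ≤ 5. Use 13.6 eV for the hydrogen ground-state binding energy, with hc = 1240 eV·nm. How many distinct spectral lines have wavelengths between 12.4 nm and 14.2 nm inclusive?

Enumerate all n_i → n_f pairs with 1 ≤ n_f < n_i ≤ 5 and compute λ = 1240 / [13.6·9·(1/n_f² − 1/n_i²)].
Lines falling in [12.4, 14.2] nm: 2→1 (13.51 nm).

1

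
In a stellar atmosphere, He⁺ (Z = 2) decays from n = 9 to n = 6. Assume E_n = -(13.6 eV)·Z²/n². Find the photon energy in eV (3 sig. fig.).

The Bohr energies scale as Z², so for Z = 2: E_n = −54.40/n² eV.
E_9 = −54.40/81 = −0.6716 eV and E_6 = −54.40/36 = −1.511 eV.
The photon energy is |E_9 − E_6| = 0.840 eV.

0.840 eV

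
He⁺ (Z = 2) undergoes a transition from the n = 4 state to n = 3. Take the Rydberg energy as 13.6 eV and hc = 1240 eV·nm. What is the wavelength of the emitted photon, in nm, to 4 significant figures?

468.9 nm

For Z = 2 the level energies scale as Z², so the effective Rydberg energy is 13.6 × 4 = 54.40 eV.
ΔE = 54.40 × (1/3² − 1/4²) = 54.40 × 0.04861 = 2.644 eV.
λ = hc/ΔE = 1240 / 2.644 = 468.9 nm.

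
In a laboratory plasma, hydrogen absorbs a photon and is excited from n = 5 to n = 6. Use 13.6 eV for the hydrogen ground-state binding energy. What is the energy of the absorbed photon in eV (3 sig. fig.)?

E_6 = −13.60/36 = −0.3778 eV and E_5 = −13.60/25 = −0.5440 eV.
The photon energy is |E_6 − E_5| = 0.166 eV.

0.166 eV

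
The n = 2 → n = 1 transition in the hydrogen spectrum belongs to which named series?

The series is set by the lower level: n_f = 1 is the Lyman series.

Lyman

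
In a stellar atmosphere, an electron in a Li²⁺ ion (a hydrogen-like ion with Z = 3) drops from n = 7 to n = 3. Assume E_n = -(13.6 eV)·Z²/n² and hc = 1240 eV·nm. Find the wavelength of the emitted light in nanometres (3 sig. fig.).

112 nm

For Z = 3 the level energies scale as Z², so the effective Rydberg energy is 13.6 × 9 = 122.4 eV.
ΔE = 122.4 × (1/3² − 1/7²) = 122.4 × 0.09070 = 11.10 eV.
λ = hc/ΔE = 1240 / 11.10 = 112 nm.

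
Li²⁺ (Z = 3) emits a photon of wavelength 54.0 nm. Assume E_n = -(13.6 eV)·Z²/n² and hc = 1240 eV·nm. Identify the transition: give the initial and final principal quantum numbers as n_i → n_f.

n_i = 4, n_f = 2

The photon energy is ΔE = hc/λ = 1240 / 54.0 = 22.96 eV.
With Z = 3, ΔE = 122.4 × (1/n_f² − 1/n_i²), so 1/n_f² − 1/n_i² = 0.1876.
Trying n_f = 2 gives 1/n_i² = 0.06239, i.e. n_i ≈ 4; this pair matches.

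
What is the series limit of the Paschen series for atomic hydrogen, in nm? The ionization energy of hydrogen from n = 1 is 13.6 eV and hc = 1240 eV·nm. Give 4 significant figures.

820.6 nm

The Paschen series has lower level n_f = 3; the series limit corresponds to n_i → ∞.
ΔE_max = 13.6 × 1 / 3² = 1.511 eV.
λ_min = 1240 / 1.511 = 820.6 nm.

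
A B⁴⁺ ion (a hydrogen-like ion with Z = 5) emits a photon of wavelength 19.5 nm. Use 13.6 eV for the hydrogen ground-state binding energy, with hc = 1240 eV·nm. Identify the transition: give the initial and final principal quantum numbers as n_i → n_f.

The photon energy is ΔE = hc/λ = 1240 / 19.5 = 63.59 eV.
With Z = 5, ΔE = 340.0 × (1/n_f² − 1/n_i²), so 1/n_f² − 1/n_i² = 0.1870.
Trying n_f = 2 gives 1/n_i² = 0.06297, i.e. n_i ≈ 4; this pair matches.

n_i = 4, n_f = 2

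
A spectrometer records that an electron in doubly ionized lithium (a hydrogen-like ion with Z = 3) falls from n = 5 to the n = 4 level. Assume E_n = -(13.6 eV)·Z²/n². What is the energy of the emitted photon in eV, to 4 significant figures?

2.754 eV

The Bohr energies scale as Z², so for Z = 3: E_n = −122.4/n² eV.
E_5 = −122.4/25 = −4.896 eV and E_4 = −122.4/16 = −7.650 eV.
The photon energy is |E_5 − E_4| = 2.754 eV.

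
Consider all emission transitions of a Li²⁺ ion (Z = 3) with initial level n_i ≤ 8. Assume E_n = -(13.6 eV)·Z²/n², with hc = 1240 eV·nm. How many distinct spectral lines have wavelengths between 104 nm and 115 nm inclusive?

Enumerate all n_i → n_f pairs with 1 ≤ n_f < n_i ≤ 8 and compute λ = 1240 / [13.6·9·(1/n_f² − 1/n_i²)].
Lines falling in [104, 115] nm: 8→3 (106.1 nm), 7→3 (111.7 nm).

2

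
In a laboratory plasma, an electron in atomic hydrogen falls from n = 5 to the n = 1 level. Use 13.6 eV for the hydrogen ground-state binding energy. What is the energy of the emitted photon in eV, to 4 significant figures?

13.06 eV

E_5 = −13.60/25 = −0.5440 eV and E_1 = −13.60/1 = −13.60 eV.
The photon energy is |E_5 − E_1| = 13.06 eV.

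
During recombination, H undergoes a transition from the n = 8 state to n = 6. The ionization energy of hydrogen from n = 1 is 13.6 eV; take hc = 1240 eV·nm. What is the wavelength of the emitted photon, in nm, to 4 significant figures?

ΔE = 13.60 × (1/6² − 1/8²) = 13.60 × 0.01215 = 0.1653 eV.
λ = hc/ΔE = 1240 / 0.1653 = 7503 nm.

7503 nm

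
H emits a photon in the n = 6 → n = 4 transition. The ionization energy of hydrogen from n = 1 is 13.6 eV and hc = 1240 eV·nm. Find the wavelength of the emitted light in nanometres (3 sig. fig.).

ΔE = 13.60 × (1/4² − 1/6²) = 13.60 × 0.03472 = 0.4722 eV.
λ = hc/ΔE = 1240 / 0.4722 = 2630 nm.
This line belongs to the Brackett series.

2630 nm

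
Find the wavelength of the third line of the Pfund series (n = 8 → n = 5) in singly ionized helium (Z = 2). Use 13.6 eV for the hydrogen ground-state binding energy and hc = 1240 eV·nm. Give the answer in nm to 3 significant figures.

The Pfund series terminates on n_f = 5; the third line has n_i = 5+3 = 8.
ΔE = 54.40 × (1/5² − 1/8²) = 1.326 eV.
λ = 1240 / 1.326 = 935 nm.

935 nm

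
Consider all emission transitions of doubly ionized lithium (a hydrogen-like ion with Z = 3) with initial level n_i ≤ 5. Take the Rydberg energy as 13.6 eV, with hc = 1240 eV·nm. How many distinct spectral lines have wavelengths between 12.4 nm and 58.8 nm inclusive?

3

Enumerate all n_i → n_f pairs with 1 ≤ n_f < n_i ≤ 5 and compute λ = 1240 / [13.6·9·(1/n_f² − 1/n_i²)].
Lines falling in [12.4, 58.8] nm: 2→1 (13.51 nm), 5→2 (48.24 nm), 4→2 (54.03 nm).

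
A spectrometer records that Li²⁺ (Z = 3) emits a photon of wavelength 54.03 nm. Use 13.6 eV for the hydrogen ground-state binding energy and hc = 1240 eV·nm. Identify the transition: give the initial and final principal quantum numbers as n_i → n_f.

n_i = 4, n_f = 2

The photon energy is ΔE = hc/λ = 1240 / 54.03 = 22.95 eV.
With Z = 3, ΔE = 122.4 × (1/n_f² − 1/n_i²), so 1/n_f² − 1/n_i² = 0.1875.
Trying n_f = 2 gives 1/n_i² = 0.06250, i.e. n_i ≈ 4; this pair matches.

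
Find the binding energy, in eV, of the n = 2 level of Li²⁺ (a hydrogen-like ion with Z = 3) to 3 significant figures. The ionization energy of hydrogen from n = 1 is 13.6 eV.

E_n = −13.6 Z²/n² = −122.4/n² eV for Z = 3.
E_2 = −122.4/4 = −30.6 eV, so ionization (to E = 0) requires 30.6 eV.

30.6 eV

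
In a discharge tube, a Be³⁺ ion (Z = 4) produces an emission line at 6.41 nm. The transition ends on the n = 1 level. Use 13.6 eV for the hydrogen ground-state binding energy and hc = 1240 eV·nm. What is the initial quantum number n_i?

n_i = 3

The photon energy is ΔE = hc/λ = 1240 / 6.41 = 193.4 eV.
With Z = 4, ΔE = 217.6 × (1/n_f² − 1/n_i²), so 1/n_f² − 1/n_i² = 0.8890.
With n_f = 1: 1/n_i² = 1/1 − 0.8890 = 0.1110, so n_i ≈ 3.00.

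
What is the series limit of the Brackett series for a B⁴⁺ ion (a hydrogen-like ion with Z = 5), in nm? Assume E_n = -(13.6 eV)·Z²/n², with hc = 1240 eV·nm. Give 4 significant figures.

The Brackett series has lower level n_f = 4; the series limit corresponds to n_i → ∞.
ΔE_max = 13.6 × 25 / 4² = 21.25 eV.
λ_min = 1240 / 21.25 = 58.35 nm.

58.35 nm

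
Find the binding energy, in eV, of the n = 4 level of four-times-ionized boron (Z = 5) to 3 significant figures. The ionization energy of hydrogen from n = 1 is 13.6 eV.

E_n = −13.6 Z²/n² = −340.0/n² eV for Z = 5.
E_4 = −340.0/16 = −21.3 eV, so ionization (to E = 0) requires 21.3 eV.

21.3 eV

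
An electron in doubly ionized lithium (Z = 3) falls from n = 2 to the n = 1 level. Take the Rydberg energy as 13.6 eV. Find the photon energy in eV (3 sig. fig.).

91.8 eV

The Bohr energies scale as Z², so for Z = 3: E_n = −122.4/n² eV.
E_2 = −122.4/4 = −30.60 eV and E_1 = −122.4/1 = −122.4 eV.
The photon energy is |E_2 − E_1| = 91.8 eV.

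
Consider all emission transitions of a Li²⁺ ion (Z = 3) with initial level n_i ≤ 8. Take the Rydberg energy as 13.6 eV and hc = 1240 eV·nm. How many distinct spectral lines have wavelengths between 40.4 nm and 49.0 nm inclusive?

Enumerate all n_i → n_f pairs with 1 ≤ n_f < n_i ≤ 8 and compute λ = 1240 / [13.6·9·(1/n_f² − 1/n_i²)].
Lines falling in [40.4, 49.0] nm: 8→2 (43.22 nm), 7→2 (44.12 nm), 6→2 (45.59 nm), 5→2 (48.24 nm).

4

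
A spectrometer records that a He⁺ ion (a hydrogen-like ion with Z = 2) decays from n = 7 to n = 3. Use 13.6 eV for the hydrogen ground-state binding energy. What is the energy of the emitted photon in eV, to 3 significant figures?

The Bohr energies scale as Z², so for Z = 2: E_n = −54.40/n² eV.
E_7 = −54.40/49 = −1.110 eV and E_3 = −54.40/9 = −6.044 eV.
The photon energy is |E_7 − E_3| = 4.93 eV.

4.93 eV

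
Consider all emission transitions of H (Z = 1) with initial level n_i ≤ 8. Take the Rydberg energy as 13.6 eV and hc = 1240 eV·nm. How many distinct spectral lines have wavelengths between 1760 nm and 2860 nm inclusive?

Enumerate all n_i → n_f pairs with 1 ≤ n_f < n_i ≤ 8 and compute λ = 1240 / [13.6·1·(1/n_f² − 1/n_i²)].
Lines falling in [1760, 2860] nm: 4→3 (1876 nm), 8→4 (1945 nm), 7→4 (2166 nm), 6→4 (2626 nm).

4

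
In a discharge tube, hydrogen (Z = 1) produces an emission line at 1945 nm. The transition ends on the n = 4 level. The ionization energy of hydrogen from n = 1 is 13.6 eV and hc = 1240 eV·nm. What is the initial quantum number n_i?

n_i = 8

The photon energy is ΔE = hc/λ = 1240 / 1945 = 0.6375 eV.
With Z = 1, ΔE = 13.60 × (1/n_f² − 1/n_i²), so 1/n_f² − 1/n_i² = 0.04688.
With n_f = 4: 1/n_i² = 1/16 − 0.04688 = 0.01562, so n_i ≈ 8.00.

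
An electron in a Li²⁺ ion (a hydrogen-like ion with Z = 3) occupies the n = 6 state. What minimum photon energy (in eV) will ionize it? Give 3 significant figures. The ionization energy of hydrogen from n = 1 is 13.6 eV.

3.40 eV

E_n = −13.6 Z²/n² = −122.4/n² eV for Z = 3.
E_6 = −122.4/36 = −3.40 eV, so ionization (to E = 0) requires 3.40 eV.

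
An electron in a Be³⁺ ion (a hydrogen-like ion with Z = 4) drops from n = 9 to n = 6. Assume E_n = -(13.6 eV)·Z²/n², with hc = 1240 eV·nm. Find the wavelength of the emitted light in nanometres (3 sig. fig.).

For Z = 4 the level energies scale as Z², so the effective Rydberg energy is 13.6 × 16 = 217.6 eV.
ΔE = 217.6 × (1/6² − 1/9²) = 217.6 × 0.01543 = 3.358 eV.
λ = hc/ΔE = 1240 / 3.358 = 369 nm.

369 nm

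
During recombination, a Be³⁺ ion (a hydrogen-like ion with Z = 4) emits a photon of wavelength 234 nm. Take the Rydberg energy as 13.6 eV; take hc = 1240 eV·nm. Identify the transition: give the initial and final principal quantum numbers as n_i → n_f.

n_i = 8, n_f = 5

The photon energy is ΔE = hc/λ = 1240 / 234 = 5.299 eV.
With Z = 4, ΔE = 217.6 × (1/n_f² − 1/n_i²), so 1/n_f² − 1/n_i² = 0.02435.
Trying n_f = 5 gives 1/n_i² = 0.01565, i.e. n_i ≈ 8; this pair matches.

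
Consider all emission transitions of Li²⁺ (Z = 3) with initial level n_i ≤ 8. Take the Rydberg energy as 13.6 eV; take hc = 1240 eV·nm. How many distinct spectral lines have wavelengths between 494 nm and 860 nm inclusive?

Enumerate all n_i → n_f pairs with 1 ≤ n_f < n_i ≤ 8 and compute λ = 1240 / [13.6·9·(1/n_f² − 1/n_i²)].
Lines falling in [494, 860] nm: 7→5 (517.1 nm), 6→5 (828.9 nm), 8→6 (833.6 nm).

3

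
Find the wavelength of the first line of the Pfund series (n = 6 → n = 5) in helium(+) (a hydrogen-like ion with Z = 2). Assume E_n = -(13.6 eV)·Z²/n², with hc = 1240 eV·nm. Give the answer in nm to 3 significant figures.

1860 nm

The Pfund series terminates on n_f = 5; the first line has n_i = 5+1 = 6.
ΔE = 54.40 × (1/5² − 1/6²) = 0.6649 eV.
λ = 1240 / 0.6649 = 1860 nm.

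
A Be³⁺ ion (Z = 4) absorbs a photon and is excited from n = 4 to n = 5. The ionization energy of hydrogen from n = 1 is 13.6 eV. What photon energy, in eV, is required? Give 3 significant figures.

4.90 eV

The Bohr energies scale as Z², so for Z = 4: E_n = −217.6/n² eV.
E_5 = −217.6/25 = −8.704 eV and E_4 = −217.6/16 = −13.60 eV.
The photon energy is |E_5 − E_4| = 4.90 eV.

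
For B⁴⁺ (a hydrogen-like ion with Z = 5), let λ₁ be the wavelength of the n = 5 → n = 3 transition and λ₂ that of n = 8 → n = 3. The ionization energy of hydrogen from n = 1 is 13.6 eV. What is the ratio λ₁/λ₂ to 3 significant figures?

1.34

λ ∝ 1/ΔE ∝ 1/(1/n_f² − 1/n_i²), and the Z² and hc factors cancel in the ratio.
λ₁/λ₂ = (1/3² − 1/8²)/(1/3² − 1/5²) = 0.09549/0.07111 = 1.34.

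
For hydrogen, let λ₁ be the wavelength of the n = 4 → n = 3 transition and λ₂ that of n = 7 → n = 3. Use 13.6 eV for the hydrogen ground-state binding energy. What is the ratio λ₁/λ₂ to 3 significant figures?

λ ∝ 1/ΔE ∝ 1/(1/n_f² − 1/n_i²), and the Z² and hc factors cancel in the ratio.
λ₁/λ₂ = (1/3² − 1/7²)/(1/3² − 1/4²) = 0.09070/0.04861 = 1.87.

1.87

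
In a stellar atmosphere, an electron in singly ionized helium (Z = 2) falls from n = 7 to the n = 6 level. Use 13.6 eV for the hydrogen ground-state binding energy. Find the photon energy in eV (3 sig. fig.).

The Bohr energies scale as Z², so for Z = 2: E_n = −54.40/n² eV.
E_7 = −54.40/49 = −1.110 eV and E_6 = −54.40/36 = −1.511 eV.
The photon energy is |E_7 − E_6| = 0.401 eV.

0.401 eV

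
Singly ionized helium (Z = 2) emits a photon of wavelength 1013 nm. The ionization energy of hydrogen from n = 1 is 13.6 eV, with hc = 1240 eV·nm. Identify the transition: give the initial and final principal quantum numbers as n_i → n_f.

n_i = 5, n_f = 4

The photon energy is ΔE = hc/λ = 1240 / 1013 = 1.224 eV.
With Z = 2, ΔE = 54.40 × (1/n_f² − 1/n_i²), so 1/n_f² − 1/n_i² = 0.02250.
Trying n_f = 4 gives 1/n_i² = 0.04000, i.e. n_i ≈ 5; this pair matches.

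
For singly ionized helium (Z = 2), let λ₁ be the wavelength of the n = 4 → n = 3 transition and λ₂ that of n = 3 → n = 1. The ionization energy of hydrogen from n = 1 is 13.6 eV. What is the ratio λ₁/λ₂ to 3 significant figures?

λ ∝ 1/ΔE ∝ 1/(1/n_f² − 1/n_i²), and the Z² and hc factors cancel in the ratio.
λ₁/λ₂ = (1/1² − 1/3²)/(1/3² − 1/4²) = 0.8889/0.04861 = 18.3.

18.3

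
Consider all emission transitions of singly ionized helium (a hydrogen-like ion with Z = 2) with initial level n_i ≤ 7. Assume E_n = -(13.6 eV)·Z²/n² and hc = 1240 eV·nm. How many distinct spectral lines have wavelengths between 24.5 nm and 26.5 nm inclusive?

Enumerate all n_i → n_f pairs with 1 ≤ n_f < n_i ≤ 7 and compute λ = 1240 / [13.6·4·(1/n_f² − 1/n_i²)].
Lines falling in [24.5, 26.5] nm: 3→1 (25.64 nm).

1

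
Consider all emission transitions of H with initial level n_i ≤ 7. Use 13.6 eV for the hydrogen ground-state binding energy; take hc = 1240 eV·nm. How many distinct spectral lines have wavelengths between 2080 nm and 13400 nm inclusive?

Enumerate all n_i → n_f pairs with 1 ≤ n_f < n_i ≤ 7 and compute λ = 1240 / [13.6·1·(1/n_f² − 1/n_i²)].
Lines falling in [2080, 13400] nm: 7→4 (2166 nm), 6→4 (2626 nm), 5→4 (4052 nm), 7→5 (4654 nm), 6→5 (7460 nm), 7→6 (12370 nm).

6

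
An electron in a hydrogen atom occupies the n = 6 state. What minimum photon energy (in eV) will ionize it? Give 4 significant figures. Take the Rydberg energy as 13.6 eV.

0.3778 eV

E_6 = −13.60/36 = −0.3778 eV, so ionization (to E = 0) requires 0.3778 eV.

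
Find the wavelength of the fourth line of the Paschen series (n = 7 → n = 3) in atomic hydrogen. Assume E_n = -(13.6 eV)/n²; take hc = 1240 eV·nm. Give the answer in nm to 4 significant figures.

The Paschen series terminates on n_f = 3; the fourth line has n_i = 3+4 = 7.
ΔE = 13.60 × (1/3² − 1/7²) = 1.234 eV.
λ = 1240 / 1.234 = 1005 nm.

1005 nm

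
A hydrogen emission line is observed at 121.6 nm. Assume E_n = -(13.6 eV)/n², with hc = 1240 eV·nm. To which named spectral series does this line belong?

Lyman

ΔE = 1240/121.6 = 10.20 eV.
This matches 13.6 × (1/1² − 1/2²), so n_f = 1: the Lyman series.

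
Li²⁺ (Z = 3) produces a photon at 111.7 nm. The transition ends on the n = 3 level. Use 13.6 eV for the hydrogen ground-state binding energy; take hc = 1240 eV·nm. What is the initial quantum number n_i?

The photon energy is ΔE = hc/λ = 1240 / 111.7 = 11.10 eV.
With Z = 3, ΔE = 122.4 × (1/n_f² − 1/n_i²), so 1/n_f² − 1/n_i² = 0.09070.
With n_f = 3: 1/n_i² = 1/9 − 0.09070 = 0.02042, so n_i ≈ 7.00.

n_i = 7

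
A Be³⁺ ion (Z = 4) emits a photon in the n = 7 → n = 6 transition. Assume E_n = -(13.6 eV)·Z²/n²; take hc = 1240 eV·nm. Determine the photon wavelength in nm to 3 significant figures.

For Z = 4 the level energies scale as Z², so the effective Rydberg energy is 13.6 × 16 = 217.6 eV.
ΔE = 217.6 × (1/6² − 1/7²) = 217.6 × 0.007370 = 1.604 eV.
λ = hc/ΔE = 1240 / 1.604 = 773 nm.

773 nm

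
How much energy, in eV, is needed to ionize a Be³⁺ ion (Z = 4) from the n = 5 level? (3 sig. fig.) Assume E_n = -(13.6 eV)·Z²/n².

8.70 eV

E_n = −13.6 Z²/n² = −217.6/n² eV for Z = 4.
E_5 = −217.6/25 = −8.70 eV, so ionization (to E = 0) requires 8.70 eV.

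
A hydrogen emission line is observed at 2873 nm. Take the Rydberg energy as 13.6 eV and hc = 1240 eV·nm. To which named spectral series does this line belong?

Pfund

ΔE = 1240/2873 = 0.4316 eV.
This matches 13.6 × (1/5² − 1/11²), so n_f = 5: the Pfund series.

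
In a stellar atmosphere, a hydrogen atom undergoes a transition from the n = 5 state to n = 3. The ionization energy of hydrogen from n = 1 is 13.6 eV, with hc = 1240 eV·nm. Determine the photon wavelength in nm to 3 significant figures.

1280 nm

ΔE = 13.60 × (1/3² − 1/5²) = 13.60 × 0.07111 = 0.9671 eV.
λ = hc/ΔE = 1240 / 0.9671 = 1280 nm.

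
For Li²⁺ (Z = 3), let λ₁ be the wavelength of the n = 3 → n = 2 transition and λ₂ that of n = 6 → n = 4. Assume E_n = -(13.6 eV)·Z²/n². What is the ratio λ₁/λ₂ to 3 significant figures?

0.250

λ ∝ 1/ΔE ∝ 1/(1/n_f² − 1/n_i²), and the Z² and hc factors cancel in the ratio.
λ₁/λ₂ = (1/4² − 1/6²)/(1/2² − 1/3²) = 0.03472/0.1389 = 0.250.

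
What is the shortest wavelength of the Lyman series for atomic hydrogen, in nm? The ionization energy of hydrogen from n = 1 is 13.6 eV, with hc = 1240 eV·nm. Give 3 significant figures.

The Lyman series has lower level n_f = 1; the series limit corresponds to n_i → ∞.
ΔE_max = 13.6 × 1 / 1² = 13.60 eV.
λ_min = 1240 / 13.60 = 91.2 nm.

91.2 nm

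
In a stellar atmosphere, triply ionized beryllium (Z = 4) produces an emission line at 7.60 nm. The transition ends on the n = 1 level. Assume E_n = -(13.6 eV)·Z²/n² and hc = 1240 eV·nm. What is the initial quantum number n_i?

n_i = 2

The photon energy is ΔE = hc/λ = 1240 / 7.60 = 163.2 eV.
With Z = 4, ΔE = 217.6 × (1/n_f² − 1/n_i²), so 1/n_f² − 1/n_i² = 0.7498.
With n_f = 1: 1/n_i² = 1/1 − 0.7498 = 0.2502, so n_i ≈ 2.00.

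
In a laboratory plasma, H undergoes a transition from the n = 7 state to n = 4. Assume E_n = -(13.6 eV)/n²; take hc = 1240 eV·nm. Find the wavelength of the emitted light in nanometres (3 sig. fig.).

2170 nm

ΔE = 13.60 × (1/4² − 1/7²) = 13.60 × 0.04209 = 0.5724 eV.
λ = hc/ΔE = 1240 / 0.5724 = 2170 nm.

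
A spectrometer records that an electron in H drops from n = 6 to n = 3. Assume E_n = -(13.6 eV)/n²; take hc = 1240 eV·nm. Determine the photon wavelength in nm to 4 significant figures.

ΔE = 13.60 × (1/3² − 1/6²) = 13.60 × 0.08333 = 1.133 eV.
λ = hc/ΔE = 1240 / 1.133 = 1094 nm.

1094 nm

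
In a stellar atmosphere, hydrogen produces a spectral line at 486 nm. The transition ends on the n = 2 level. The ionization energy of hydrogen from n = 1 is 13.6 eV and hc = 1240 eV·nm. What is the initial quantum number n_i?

n_i = 4

The photon energy is ΔE = hc/λ = 1240 / 486 = 2.551 eV.
With Z = 1, ΔE = 13.60 × (1/n_f² − 1/n_i²), so 1/n_f² − 1/n_i² = 0.1876.
With n_f = 2: 1/n_i² = 1/4 − 0.1876 = 0.06239, so n_i ≈ 4.00.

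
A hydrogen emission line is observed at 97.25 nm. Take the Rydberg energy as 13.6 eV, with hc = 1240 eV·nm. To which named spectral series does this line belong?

Lyman

ΔE = 1240/97.25 = 12.75 eV.
This matches 13.6 × (1/1² − 1/4²), so n_f = 1: the Lyman series.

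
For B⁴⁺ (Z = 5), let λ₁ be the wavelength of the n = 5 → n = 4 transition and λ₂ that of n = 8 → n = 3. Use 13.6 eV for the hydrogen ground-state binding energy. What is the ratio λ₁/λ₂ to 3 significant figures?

λ ∝ 1/ΔE ∝ 1/(1/n_f² − 1/n_i²), and the Z² and hc factors cancel in the ratio.
λ₁/λ₂ = (1/3² − 1/8²)/(1/4² − 1/5²) = 0.09549/0.02250 = 4.24.

4.24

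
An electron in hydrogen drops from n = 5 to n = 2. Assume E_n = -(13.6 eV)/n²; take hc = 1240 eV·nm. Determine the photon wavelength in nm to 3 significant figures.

ΔE = 13.60 × (1/2² − 1/5²) = 13.60 × 0.2100 = 2.856 eV.
λ = hc/ΔE = 1240 / 2.856 = 434 nm.
This line belongs to the Balmer series.

434 nm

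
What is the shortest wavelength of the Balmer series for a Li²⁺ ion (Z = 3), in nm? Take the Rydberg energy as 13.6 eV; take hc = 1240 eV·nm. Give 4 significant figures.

40.52 nm

The Balmer series has lower level n_f = 2; the series limit corresponds to n_i → ∞.
ΔE_max = 13.6 × 9 / 2² = 30.60 eV.
λ_min = 1240 / 30.60 = 40.52 nm.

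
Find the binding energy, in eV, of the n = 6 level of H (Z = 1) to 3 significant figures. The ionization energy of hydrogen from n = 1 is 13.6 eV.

0.378 eV

E_6 = −13.60/36 = −0.378 eV, so ionization (to E = 0) requires 0.378 eV.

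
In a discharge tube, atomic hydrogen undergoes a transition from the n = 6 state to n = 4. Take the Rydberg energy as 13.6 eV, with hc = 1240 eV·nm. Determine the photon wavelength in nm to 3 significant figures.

2630 nm

ΔE = 13.60 × (1/4² − 1/6²) = 13.60 × 0.03472 = 0.4722 eV.
λ = hc/ΔE = 1240 / 0.4722 = 2630 nm.
This line belongs to the Brackett series.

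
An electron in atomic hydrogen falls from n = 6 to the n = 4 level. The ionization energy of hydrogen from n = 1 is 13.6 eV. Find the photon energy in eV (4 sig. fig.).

0.4722 eV

E_6 = −13.60/36 = −0.3778 eV and E_4 = −13.60/16 = −0.8500 eV.
The photon energy is |E_6 − E_4| = 0.4722 eV.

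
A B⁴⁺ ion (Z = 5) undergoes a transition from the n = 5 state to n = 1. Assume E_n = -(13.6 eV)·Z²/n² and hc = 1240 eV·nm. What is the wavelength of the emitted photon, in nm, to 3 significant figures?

3.80 nm

For Z = 5 the level energies scale as Z², so the effective Rydberg energy is 13.6 × 25 = 340.0 eV.
ΔE = 340.0 × (1/1² − 1/5²) = 340.0 × 0.9600 = 326.4 eV.
λ = hc/ΔE = 1240 / 326.4 = 3.80 nm.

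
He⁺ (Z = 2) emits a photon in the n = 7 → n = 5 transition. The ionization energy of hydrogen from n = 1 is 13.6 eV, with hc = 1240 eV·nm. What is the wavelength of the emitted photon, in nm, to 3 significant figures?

1160 nm

For Z = 2 the level energies scale as Z², so the effective Rydberg energy is 13.6 × 4 = 54.40 eV.
ΔE = 54.40 × (1/5² − 1/7²) = 54.40 × 0.01959 = 1.066 eV.
λ = hc/ΔE = 1240 / 1.066 = 1160 nm.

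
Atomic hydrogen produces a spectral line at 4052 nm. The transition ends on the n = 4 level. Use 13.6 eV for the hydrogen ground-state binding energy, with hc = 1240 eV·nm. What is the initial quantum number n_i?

The photon energy is ΔE = hc/λ = 1240 / 4052 = 0.3060 eV.
With Z = 1, ΔE = 13.60 × (1/n_f² − 1/n_i²), so 1/n_f² − 1/n_i² = 0.02250.
With n_f = 4: 1/n_i² = 1/16 − 0.02250 = 0.04000, so n_i ≈ 5.00.

n_i = 5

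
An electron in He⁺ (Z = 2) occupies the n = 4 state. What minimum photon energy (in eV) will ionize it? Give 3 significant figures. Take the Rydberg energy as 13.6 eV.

E_n = −13.6 Z²/n² = −54.40/n² eV for Z = 2.
E_4 = −54.40/16 = −3.40 eV, so ionization (to E = 0) requires 3.40 eV.

3.40 eV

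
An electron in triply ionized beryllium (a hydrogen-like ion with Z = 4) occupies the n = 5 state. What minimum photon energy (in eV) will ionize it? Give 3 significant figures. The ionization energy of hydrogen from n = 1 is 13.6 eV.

8.70 eV

E_n = −13.6 Z²/n² = −217.6/n² eV for Z = 4.
E_5 = −217.6/25 = −8.70 eV, so ionization (to E = 0) requires 8.70 eV.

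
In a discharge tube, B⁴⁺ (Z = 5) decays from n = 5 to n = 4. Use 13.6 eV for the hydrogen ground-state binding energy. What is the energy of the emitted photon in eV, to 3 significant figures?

The Bohr energies scale as Z², so for Z = 5: E_n = −340.0/n² eV.
E_5 = −340.0/25 = −13.60 eV and E_4 = −340.0/16 = −21.25 eV.
The photon energy is |E_5 − E_4| = 7.65 eV.

7.65 eV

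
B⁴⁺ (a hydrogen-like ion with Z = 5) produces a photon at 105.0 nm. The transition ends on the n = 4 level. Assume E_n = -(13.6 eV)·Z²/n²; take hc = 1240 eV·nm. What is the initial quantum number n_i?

n_i = 6

The photon energy is ΔE = hc/λ = 1240 / 105.0 = 11.81 eV.
With Z = 5, ΔE = 340.0 × (1/n_f² − 1/n_i²), so 1/n_f² − 1/n_i² = 0.03473.
With n_f = 4: 1/n_i² = 1/16 − 0.03473 = 0.02777, so n_i ≈ 6.00.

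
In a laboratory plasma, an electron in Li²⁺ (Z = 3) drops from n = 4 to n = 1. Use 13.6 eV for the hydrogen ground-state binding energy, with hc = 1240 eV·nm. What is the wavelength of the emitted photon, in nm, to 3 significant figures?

For Z = 3 the level energies scale as Z², so the effective Rydberg energy is 13.6 × 9 = 122.4 eV.
ΔE = 122.4 × (1/1² − 1/4²) = 122.4 × 0.9375 = 114.8 eV.
λ = hc/ΔE = 1240 / 114.8 = 10.8 nm.

10.8 nm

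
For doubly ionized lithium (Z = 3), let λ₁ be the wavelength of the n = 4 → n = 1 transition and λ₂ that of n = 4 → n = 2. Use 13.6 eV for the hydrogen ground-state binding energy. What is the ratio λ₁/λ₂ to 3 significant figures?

λ ∝ 1/ΔE ∝ 1/(1/n_f² − 1/n_i²), and the Z² and hc factors cancel in the ratio.
λ₁/λ₂ = (1/2² − 1/4²)/(1/1² − 1/4²) = 0.1875/0.9375 = 0.200.

0.200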